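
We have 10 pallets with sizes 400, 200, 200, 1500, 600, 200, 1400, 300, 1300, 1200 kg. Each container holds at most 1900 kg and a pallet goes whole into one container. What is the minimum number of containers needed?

Total = 1500 + 1400 + 1300 + 1200 + 600 + 400 + 300 + 200 + 200 + 200 = 7300 kg.
Lower bound: ⌈7300/1900⌉ = 4 containers.
A packing using 4 containers:
  container 1: 1500 + 400 = 1900
  container 2: 1400 + 300 + 200 = 1900
  container 3: 1300 + 600 = 1900
  container 4: 1200 + 200 + 200 = 1600
This matches the lower bound, so 4 is optimal.

4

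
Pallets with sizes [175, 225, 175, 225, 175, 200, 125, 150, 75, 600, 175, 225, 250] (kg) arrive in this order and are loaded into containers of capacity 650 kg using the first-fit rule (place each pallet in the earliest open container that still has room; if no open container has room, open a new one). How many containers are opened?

5

  175 → container 1 (new)  [load 175/650]
  225 → container 1  [load 400/650]
  175 → container 1  [load 575/650]
  225 → container 2 (new)  [load 225/650]
  175 → container 2  [load 400/650]
  200 → container 2  [load 600/650]
  125 → container 3 (new)  [load 125/650]
  150 → container 3  [load 275/650]
  75 → container 1  [load 650/650]
  600 → container 4 (new)  [load 600/650]
  175 → container 3  [load 450/650]
  225 → container 5 (new)  [load 225/650]
  250 → container 5  [load 475/650]
5 containers opened.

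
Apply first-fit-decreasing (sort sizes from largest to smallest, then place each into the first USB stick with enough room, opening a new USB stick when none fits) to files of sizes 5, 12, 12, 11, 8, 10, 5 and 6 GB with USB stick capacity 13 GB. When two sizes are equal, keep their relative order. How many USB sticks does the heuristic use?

Sorted descending: 12, 12, 11, 10, 8, 6, 5, 5.
  12 → USB stick 1 (new)  [load 12/13]
  12 → USB stick 2 (new)  [load 12/13]
  11 → USB stick 3 (new)  [load 11/13]
  10 → USB stick 4 (new)  [load 10/13]
  8 → USB stick 5 (new)  [load 8/13]
  6 → USB stick 6 (new)  [load 6/13]
  5 → USB stick 5  [load 13/13]
  5 → USB stick 6  [load 11/13]
6 USB sticks opened.

6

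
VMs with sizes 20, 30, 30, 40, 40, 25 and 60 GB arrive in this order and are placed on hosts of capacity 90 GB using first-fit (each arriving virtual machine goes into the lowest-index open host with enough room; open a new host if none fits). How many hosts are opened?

3

  20 → host 1 (new)  [load 20/90]
  30 → host 1  [load 50/90]
  30 → host 1  [load 80/90]
  40 → host 2 (new)  [load 40/90]
  40 → host 2  [load 80/90]
  25 → host 3 (new)  [load 25/90]
  60 → host 3  [load 85/90]
3 hosts opened.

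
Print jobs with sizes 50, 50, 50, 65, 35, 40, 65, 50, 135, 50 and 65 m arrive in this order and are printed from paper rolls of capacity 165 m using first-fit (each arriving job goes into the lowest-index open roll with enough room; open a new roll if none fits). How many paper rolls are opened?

  50 → roll 1 (new)  [load 50/165]
  50 → roll 1  [load 100/165]
  50 → roll 1  [load 150/165]
  65 → roll 2 (new)  [load 65/165]
  35 → roll 2  [load 100/165]
  40 → roll 2  [load 140/165]
  65 → roll 3 (new)  [load 65/165]
  50 → roll 3  [load 115/165]
  135 → roll 4 (new)  [load 135/165]
  50 → roll 3  [load 165/165]
  65 → roll 5 (new)  [load 65/165]
5 paper rolls opened.

5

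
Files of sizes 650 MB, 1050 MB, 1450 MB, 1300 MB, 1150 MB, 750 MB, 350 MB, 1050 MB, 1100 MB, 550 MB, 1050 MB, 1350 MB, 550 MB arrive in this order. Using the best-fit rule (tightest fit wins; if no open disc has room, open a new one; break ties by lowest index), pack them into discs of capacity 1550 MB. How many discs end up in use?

  650 → disc 1 (new)  [load 650/1550]
  1050 → disc 2 (new)  [load 1050/1550]
  1450 → disc 3 (new)  [load 1450/1550]
  1300 → disc 4 (new)  [load 1300/1550]
  1150 → disc 5 (new)  [load 1150/1550]
  750 → disc 1  [load 1400/1550]
  350 → disc 5  [load 1500/1550]
  1050 → disc 6 (new)  [load 1050/1550]
  1100 → disc 7 (new)  [load 1100/1550]
  550 → disc 8 (new)  [load 550/1550]
  1050 → disc 9 (new)  [load 1050/1550]
  1350 → disc 10 (new)  [load 1350/1550]
  550 → disc 8  [load 1100/1550]
10 discs opened.

10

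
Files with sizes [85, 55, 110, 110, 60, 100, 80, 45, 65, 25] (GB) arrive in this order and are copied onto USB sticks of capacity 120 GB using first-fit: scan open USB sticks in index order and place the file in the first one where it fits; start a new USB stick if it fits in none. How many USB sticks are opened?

  85 → USB stick 1 (new)  [load 85/120]
  55 → USB stick 2 (new)  [load 55/120]
  110 → USB stick 3 (new)  [load 110/120]
  110 → USB stick 4 (new)  [load 110/120]
  60 → USB stick 2  [load 115/120]
  100 → USB stick 5 (new)  [load 100/120]
  80 → USB stick 6 (new)  [load 80/120]
  45 → USB stick 7 (new)  [load 45/120]
  65 → USB stick 7  [load 110/120]
  25 → USB stick 1  [load 110/120]
7 USB sticks opened.

7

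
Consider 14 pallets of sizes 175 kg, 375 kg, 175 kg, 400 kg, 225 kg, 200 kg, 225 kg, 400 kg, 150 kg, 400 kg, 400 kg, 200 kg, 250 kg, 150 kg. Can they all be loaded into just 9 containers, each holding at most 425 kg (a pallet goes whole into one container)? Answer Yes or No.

No

Total = 3725 kg; ⌈3725/425⌉ = 9.
The bound of 9 does not rule out 9, but exhaustive search shows no assignment into 9 containers of capacity 425 kg exists — the minimum is 10.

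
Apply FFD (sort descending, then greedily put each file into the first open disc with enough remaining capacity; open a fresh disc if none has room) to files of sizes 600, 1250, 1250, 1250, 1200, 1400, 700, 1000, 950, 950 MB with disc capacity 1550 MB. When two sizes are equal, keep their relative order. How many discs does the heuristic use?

Sorted descending: 1400, 1250, 1250, 1250, 1200, 1000, 950, 950, 700, 600.
  1400 → disc 1 (new)  [load 1400/1550]
  1250 → disc 2 (new)  [load 1250/1550]
  1250 → disc 3 (new)  [load 1250/1550]
  1250 → disc 4 (new)  [load 1250/1550]
  1200 → disc 5 (new)  [load 1200/1550]
  1000 → disc 6 (new)  [load 1000/1550]
  950 → disc 7 (new)  [load 950/1550]
  950 → disc 8 (new)  [load 950/1550]
  700 → disc 9 (new)  [load 700/1550]
  600 → disc 7  [load 1550/1550]
9 discs opened.

9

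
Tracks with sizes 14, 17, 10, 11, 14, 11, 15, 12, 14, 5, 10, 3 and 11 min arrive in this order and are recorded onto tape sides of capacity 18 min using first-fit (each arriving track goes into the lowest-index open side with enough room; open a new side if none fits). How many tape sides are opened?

11

  14 → side 1 (new)  [load 14/18]
  17 → side 2 (new)  [load 17/18]
  10 → side 3 (new)  [load 10/18]
  11 → side 4 (new)  [load 11/18]
  14 → side 5 (new)  [load 14/18]
  11 → side 6 (new)  [load 11/18]
  15 → side 7 (new)  [load 15/18]
  12 → side 8 (new)  [load 12/18]
  14 → side 9 (new)  [load 14/18]
  5 → side 3  [load 15/18]
  10 → side 10 (new)  [load 10/18]
  3 → side 1  [load 17/18]
  11 → side 11 (new)  [load 11/18]
11 tape sides opened.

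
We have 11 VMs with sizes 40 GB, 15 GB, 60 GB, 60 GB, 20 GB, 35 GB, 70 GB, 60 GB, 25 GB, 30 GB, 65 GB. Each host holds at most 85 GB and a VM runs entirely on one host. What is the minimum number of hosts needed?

Total = 70 + 65 + 60 + 60 + 60 + 40 + 35 + 30 + 25 + 20 + 15 = 480 GB.
Lower bound: ⌈480/85⌉ = 6 hosts.
A packing using 7 hosts:
  host 1: 70 + 15 = 85
  host 2: 65 + 20 = 85
  host 3: 60 + 25 = 85
  host 4: 60 = 60
  host 5: 60 = 60
  host 6: 40 + 35 = 75
  host 7: 30 = 30
No arrangement into 6 hosts stays within capacity, so 7 is optimal.

7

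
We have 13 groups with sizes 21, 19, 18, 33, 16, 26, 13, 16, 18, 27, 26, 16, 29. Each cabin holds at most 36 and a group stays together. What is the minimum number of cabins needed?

9

Total = 33 + 29 + 27 + 26 + 26 + 21 + 19 + 18 + 18 + 16 + 16 + 16 + 13 = 278.
Lower bound: ⌈278/36⌉ = 8 cabins.
A packing using 9 cabins:
  cabin 1: 33 = 33
  cabin 2: 29 = 29
  cabin 3: 27 = 27
  cabin 4: 26 = 26
  cabin 5: 26 = 26
  cabin 6: 21 + 13 = 34
  cabin 7: 19 + 16 = 35
  cabin 8: 18 + 18 = 36
  cabin 9: 16 + 16 = 32
No arrangement into 8 cabins stays within capacity, so 9 is optimal.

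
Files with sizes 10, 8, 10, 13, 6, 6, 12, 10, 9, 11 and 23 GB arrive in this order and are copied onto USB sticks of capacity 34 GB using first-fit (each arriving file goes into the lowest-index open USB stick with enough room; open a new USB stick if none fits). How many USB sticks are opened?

  10 → USB stick 1 (new)  [load 10/34]
  8 → USB stick 1  [load 18/34]
  10 → USB stick 1  [load 28/34]
  13 → USB stick 2 (new)  [load 13/34]
  6 → USB stick 1  [load 34/34]
  6 → USB stick 2  [load 19/34]
  12 → USB stick 2  [load 31/34]
  10 → USB stick 3 (new)  [load 10/34]
  9 → USB stick 3  [load 19/34]
  11 → USB stick 3  [load 30/34]
  23 → USB stick 4 (new)  [load 23/34]
4 USB sticks opened.

4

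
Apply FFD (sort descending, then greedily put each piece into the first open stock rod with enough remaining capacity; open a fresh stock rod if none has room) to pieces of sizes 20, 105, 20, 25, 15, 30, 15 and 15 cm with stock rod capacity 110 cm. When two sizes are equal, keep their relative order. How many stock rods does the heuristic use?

3

Sorted descending: 105, 30, 25, 20, 20, 15, 15, 15.
  105 → stock rod 1 (new)  [load 105/110]
  30 → stock rod 2 (new)  [load 30/110]
  25 → stock rod 2  [load 55/110]
  20 → stock rod 2  [load 75/110]
  20 → stock rod 2  [load 95/110]
  15 → stock rod 2  [load 110/110]
  15 → stock rod 3 (new)  [load 15/110]
  15 → stock rod 3  [load 30/110]
3 stock rods opened.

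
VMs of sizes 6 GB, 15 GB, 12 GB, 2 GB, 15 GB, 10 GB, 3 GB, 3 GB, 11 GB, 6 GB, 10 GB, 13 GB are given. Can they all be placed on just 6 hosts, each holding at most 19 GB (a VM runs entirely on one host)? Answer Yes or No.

No

Total = 106 GB; ⌈106/19⌉ = 6.
7 VMs each exceed half the capacity and cannot share a host, forcing at least 7 hosts.
At least 7 hosts are required, but only 6 are allowed.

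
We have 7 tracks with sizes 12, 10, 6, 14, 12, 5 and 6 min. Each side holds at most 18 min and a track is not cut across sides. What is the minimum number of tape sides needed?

Total = 14 + 12 + 12 + 10 + 6 + 6 + 5 = 65 min.
Lower bound: ⌈65/18⌉ = 4 tape sides.
A packing using 4 tape sides:
  side 1: 14 = 14
  side 2: 12 + 6 = 18
  side 3: 12 + 6 = 18
  side 4: 10 + 5 = 15
This matches the lower bound, so 4 is optimal.

4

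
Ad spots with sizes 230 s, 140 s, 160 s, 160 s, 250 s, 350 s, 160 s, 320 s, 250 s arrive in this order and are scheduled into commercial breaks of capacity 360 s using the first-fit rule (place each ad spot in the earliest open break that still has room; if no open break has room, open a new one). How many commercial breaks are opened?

7

  230 → break 1 (new)  [load 230/360]
  140 → break 2 (new)  [load 140/360]
  160 → break 2  [load 300/360]
  160 → break 3 (new)  [load 160/360]
  250 → break 4 (new)  [load 250/360]
  350 → break 5 (new)  [load 350/360]
  160 → break 3  [load 320/360]
  320 → break 6 (new)  [load 320/360]
  250 → break 7 (new)  [load 250/360]
7 commercial breaks opened.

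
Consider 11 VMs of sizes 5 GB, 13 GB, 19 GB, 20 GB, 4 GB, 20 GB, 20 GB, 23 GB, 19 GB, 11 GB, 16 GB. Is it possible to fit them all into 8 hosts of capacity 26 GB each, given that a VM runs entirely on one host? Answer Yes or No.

Yes

A valid assignment using 8 hosts:
  host 1: 23 = 23
  host 2: 20 + 5 = 25
  host 3: 20 + 4 = 24
  host 4: 20 = 20
  host 5: 19 = 19
  host 6: 19 = 19
  host 7: 16 = 16
  host 8: 13 + 11 = 24
Every load is within 26 GB, so 8 hosts suffice.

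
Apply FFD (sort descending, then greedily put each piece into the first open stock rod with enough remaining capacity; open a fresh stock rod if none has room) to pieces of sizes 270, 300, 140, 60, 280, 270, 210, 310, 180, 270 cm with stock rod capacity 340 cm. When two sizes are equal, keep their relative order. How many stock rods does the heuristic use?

Sorted descending: 310, 300, 280, 270, 270, 270, 210, 180, 140, 60.
  310 → stock rod 1 (new)  [load 310/340]
  300 → stock rod 2 (new)  [load 300/340]
  280 → stock rod 3 (new)  [load 280/340]
  270 → stock rod 4 (new)  [load 270/340]
  270 → stock rod 5 (new)  [load 270/340]
  270 → stock rod 6 (new)  [load 270/340]
  210 → stock rod 7 (new)  [load 210/340]
  180 → stock rod 8 (new)  [load 180/340]
  140 → stock rod 8  [load 320/340]
  60 → stock rod 3  [load 340/340]
8 stock rods opened.

8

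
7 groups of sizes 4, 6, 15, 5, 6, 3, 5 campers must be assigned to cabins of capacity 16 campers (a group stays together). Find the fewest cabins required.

Total = 15 + 6 + 6 + 5 + 5 + 4 + 3 = 44 campers.
Lower bound: ⌈44/16⌉ = 3 cabins.
A packing using 3 cabins:
  cabin 1: 15 = 15
  cabin 2: 6 + 6 + 4 = 16
  cabin 3: 5 + 5 + 3 = 13
This matches the lower bound, so 3 is optimal.

3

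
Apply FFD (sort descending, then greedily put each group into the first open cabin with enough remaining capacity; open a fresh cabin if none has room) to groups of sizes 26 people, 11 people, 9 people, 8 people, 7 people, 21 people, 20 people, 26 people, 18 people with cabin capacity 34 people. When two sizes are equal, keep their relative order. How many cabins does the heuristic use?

Sorted descending: 26, 26, 21, 20, 18, 11, 9, 8, 7.
  26 → cabin 1 (new)  [load 26/34]
  26 → cabin 2 (new)  [load 26/34]
  21 → cabin 3 (new)  [load 21/34]
  20 → cabin 4 (new)  [load 20/34]
  18 → cabin 5 (new)  [load 18/34]
  11 → cabin 3  [load 32/34]
  9 → cabin 4  [load 29/34]
  8 → cabin 1  [load 34/34]
  7 → cabin 2  [load 33/34]
5 cabins opened.

5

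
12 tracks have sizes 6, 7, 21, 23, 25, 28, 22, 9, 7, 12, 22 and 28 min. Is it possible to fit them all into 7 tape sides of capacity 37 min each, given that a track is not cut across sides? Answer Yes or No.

A valid assignment using 7 tape sides:
  side 1: 28 + 9 = 37
  side 2: 28 + 7 = 35
  side 3: 25 + 12 = 37
  side 4: 23 + 7 + 6 = 36
  side 5: 22 = 22
  side 6: 22 = 22
  side 7: 21 = 21
Every load is within 37 min, so 7 tape sides suffice.

Yes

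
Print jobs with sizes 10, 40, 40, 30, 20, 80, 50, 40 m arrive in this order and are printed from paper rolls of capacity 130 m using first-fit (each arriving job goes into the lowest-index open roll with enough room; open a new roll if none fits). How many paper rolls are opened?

  10 → roll 1 (new)  [load 10/130]
  40 → roll 1  [load 50/130]
  40 → roll 1  [load 90/130]
  30 → roll 1  [load 120/130]
  20 → roll 2 (new)  [load 20/130]
  80 → roll 2  [load 100/130]
  50 → roll 3 (new)  [load 50/130]
  40 → roll 3  [load 90/130]
3 paper rolls opened.

3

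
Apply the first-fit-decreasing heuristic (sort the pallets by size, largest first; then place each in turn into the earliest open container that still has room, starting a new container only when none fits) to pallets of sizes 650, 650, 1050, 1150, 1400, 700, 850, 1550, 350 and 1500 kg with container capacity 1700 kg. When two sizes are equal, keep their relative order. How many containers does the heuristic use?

7

Sorted descending: 1550, 1500, 1400, 1150, 1050, 850, 700, 650, 650, 350.
  1550 → container 1 (new)  [load 1550/1700]
  1500 → container 2 (new)  [load 1500/1700]
  1400 → container 3 (new)  [load 1400/1700]
  1150 → container 4 (new)  [load 1150/1700]
  1050 → container 5 (new)  [load 1050/1700]
  850 → container 6 (new)  [load 850/1700]
  700 → container 6  [load 1550/1700]
  650 → container 5  [load 1700/1700]
  650 → container 7 (new)  [load 650/1700]
  350 → container 4  [load 1500/1700]
7 containers opened.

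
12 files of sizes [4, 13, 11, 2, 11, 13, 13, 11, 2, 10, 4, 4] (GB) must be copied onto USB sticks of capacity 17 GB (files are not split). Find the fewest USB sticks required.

Total = 13 + 13 + 13 + 11 + 11 + 11 + 10 + 4 + 4 + 4 + 2 + 2 = 98 GB.
Lower bound: ⌈98/17⌉ = 6 USB sticks.
Also, 7 files each exceed 17/2 GB, and no two of those can share a USB stick, so at least 7 USB sticks are needed.
A packing using 7 USB sticks:
  USB stick 1: 13 + 4 = 17
  USB stick 2: 13 + 4 = 17
  USB stick 3: 13 + 4 = 17
  USB stick 4: 11 + 2 + 2 = 15
  USB stick 5: 11 = 11
  USB stick 6: 11 = 11
  USB stick 7: 10 = 10
This matches the lower bound, so 7 is optimal.

7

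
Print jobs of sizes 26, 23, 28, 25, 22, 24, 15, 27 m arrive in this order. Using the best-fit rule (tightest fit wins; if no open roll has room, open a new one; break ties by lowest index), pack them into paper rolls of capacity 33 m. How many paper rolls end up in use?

  26 → roll 1 (new)  [load 26/33]
  23 → roll 2 (new)  [load 23/33]
  28 → roll 3 (new)  [load 28/33]
  25 → roll 4 (new)  [load 25/33]
  22 → roll 5 (new)  [load 22/33]
  24 → roll 6 (new)  [load 24/33]
  15 → roll 7 (new)  [load 15/33]
  27 → roll 8 (new)  [load 27/33]
8 paper rolls opened.

8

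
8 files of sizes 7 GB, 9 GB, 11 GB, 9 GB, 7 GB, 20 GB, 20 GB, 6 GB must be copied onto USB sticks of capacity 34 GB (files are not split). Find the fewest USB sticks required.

Total = 20 + 20 + 11 + 9 + 9 + 7 + 7 + 6 = 89 GB.
Lower bound: ⌈89/34⌉ = 3 USB sticks.
A packing using 3 USB sticks:
  USB stick 1: 20 + 11 = 31
  USB stick 2: 20 + 9 = 29
  USB stick 3: 9 + 7 + 7 + 6 = 29
This matches the lower bound, so 3 is optimal.

3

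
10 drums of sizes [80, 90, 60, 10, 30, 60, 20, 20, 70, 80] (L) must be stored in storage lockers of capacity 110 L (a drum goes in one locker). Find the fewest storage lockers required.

6

Total = 90 + 80 + 80 + 70 + 60 + 60 + 30 + 20 + 20 + 10 = 520 L.
Lower bound: ⌈520/110⌉ = 5 storage lockers.
Also, 6 drums each exceed 55 L, and no two of those can share a locker, so at least 6 storage lockers are needed.
A packing using 6 storage lockers:
  locker 1: 90 + 20 = 110
  locker 2: 80 + 30 = 110
  locker 3: 80 + 20 + 10 = 110
  locker 4: 70 = 70
  locker 5: 60 = 60
  locker 6: 60 = 60
This matches the lower bound, so 6 is optimal.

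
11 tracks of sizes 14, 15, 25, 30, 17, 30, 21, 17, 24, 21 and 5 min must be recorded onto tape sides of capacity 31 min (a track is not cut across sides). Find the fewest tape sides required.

9

Total = 30 + 30 + 25 + 24 + 21 + 21 + 17 + 17 + 15 + 14 + 5 = 219 min.
Lower bound: ⌈219/31⌉ = 8 tape sides.
A packing using 9 tape sides:
  side 1: 30 = 30
  side 2: 30 = 30
  side 3: 25 + 5 = 30
  side 4: 24 = 24
  side 5: 21 = 21
  side 6: 21 = 21
  side 7: 17 + 14 = 31
  side 8: 17 = 17
  side 9: 15 = 15
No arrangement into 8 tape sides stays within capacity, so 9 is optimal.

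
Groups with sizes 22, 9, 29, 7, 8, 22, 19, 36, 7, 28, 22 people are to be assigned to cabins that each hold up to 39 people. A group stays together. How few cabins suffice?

7

Total = 36 + 29 + 28 + 22 + 22 + 22 + 19 + 9 + 8 + 7 + 7 = 209 people.
Lower bound: ⌈209/39⌉ = 6 cabins.
A packing using 7 cabins:
  cabin 1: 36 = 36
  cabin 2: 29 + 9 = 38
  cabin 3: 28 + 8 = 36
  cabin 4: 22 + 7 + 7 = 36
  cabin 5: 22 = 22
  cabin 6: 22 = 22
  cabin 7: 19 = 19
No arrangement into 6 cabins stays within capacity, so 7 is optimal.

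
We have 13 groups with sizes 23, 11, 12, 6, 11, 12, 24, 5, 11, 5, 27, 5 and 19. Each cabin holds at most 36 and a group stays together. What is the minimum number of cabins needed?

5

Total = 27 + 24 + 23 + 19 + 12 + 12 + 11 + 11 + 11 + 6 + 5 + 5 + 5 = 171.
Lower bound: ⌈171/36⌉ = 5 cabins.
A packing using 5 cabins:
  cabin 1: 27 + 6 = 33
  cabin 2: 24 + 12 = 36
  cabin 3: 23 + 12 = 35
  cabin 4: 19 + 11 + 5 = 35
  cabin 5: 11 + 11 + 5 + 5 = 32
This matches the lower bound, so 5 is optimal.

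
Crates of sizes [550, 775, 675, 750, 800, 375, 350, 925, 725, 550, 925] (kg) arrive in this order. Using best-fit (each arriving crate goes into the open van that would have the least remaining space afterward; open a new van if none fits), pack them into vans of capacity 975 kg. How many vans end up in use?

9

  550 → van 1 (new)  [load 550/975]
  775 → van 2 (new)  [load 775/975]
  675 → van 3 (new)  [load 675/975]
  750 → van 4 (new)  [load 750/975]
  800 → van 5 (new)  [load 800/975]
  375 → van 1  [load 925/975]
  350 → van 6 (new)  [load 350/975]
  925 → van 7 (new)  [load 925/975]
  725 → van 8 (new)  [load 725/975]
  550 → van 6  [load 900/975]
  925 → van 9 (new)  [load 925/975]
9 vans opened.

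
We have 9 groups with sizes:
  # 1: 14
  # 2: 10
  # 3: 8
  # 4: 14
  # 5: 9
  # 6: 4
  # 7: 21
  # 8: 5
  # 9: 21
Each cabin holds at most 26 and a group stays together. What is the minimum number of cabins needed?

5

Total = 21 + 21 + 14 + 14 + 10 + 9 + 8 + 5 + 4 = 106.
Lower bound: ⌈106/26⌉ = 5 cabins.
A packing using 5 cabins:
  cabin 1: 21 + 5 = 26
  cabin 2: 21 + 4 = 25
  cabin 3: 14 + 10 = 24
  cabin 4: 14 + 9 = 23
  cabin 5: 8 = 8
This matches the lower bound, so 5 is optimal.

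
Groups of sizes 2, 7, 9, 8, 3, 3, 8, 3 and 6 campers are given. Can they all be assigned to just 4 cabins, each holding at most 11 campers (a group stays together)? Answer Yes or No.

No

Total = 49 campers; ⌈49/11⌉ = 5.
At least 5 cabins are required, but only 4 are allowed.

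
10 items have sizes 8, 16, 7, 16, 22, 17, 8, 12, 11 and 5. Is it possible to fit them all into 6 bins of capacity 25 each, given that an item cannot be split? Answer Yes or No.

Yes

A valid assignment using 6 bins:
  bin 1: 22 = 22
  bin 2: 17 + 8 = 25
  bin 3: 16 + 8 = 24
  bin 4: 16 + 7 = 23
  bin 5: 12 + 11 = 23
  bin 6: 5 = 5
Every load is within 25, so 6 bins suffice.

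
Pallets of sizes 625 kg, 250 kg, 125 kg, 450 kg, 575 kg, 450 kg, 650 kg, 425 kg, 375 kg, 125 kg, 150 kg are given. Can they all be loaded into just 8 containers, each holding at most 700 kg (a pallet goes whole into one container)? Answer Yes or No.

Yes

A valid assignment using 7 containers:
  container 1: 650 = 650
  container 2: 625 = 625
  container 3: 575 + 125 = 700
  container 4: 450 + 250 = 700
  container 5: 450 + 150 = 600
  container 6: 425 + 125 = 550
  container 7: 375 = 375
That uses only 7 ≤ 8, so 8 containers are enough.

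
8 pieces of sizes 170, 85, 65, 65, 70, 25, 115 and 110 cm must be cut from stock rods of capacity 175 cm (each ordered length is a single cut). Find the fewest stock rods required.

Total = 170 + 115 + 110 + 85 + 70 + 65 + 65 + 25 = 705 cm.
Lower bound: ⌈705/175⌉ = 5 stock rods.
A packing using 5 stock rods:
  stock rod 1: 170 = 170
  stock rod 2: 115 + 25 = 140
  stock rod 3: 110 + 65 = 175
  stock rod 4: 85 + 70 = 155
  stock rod 5: 65 = 65
This matches the lower bound, so 5 is optimal.

5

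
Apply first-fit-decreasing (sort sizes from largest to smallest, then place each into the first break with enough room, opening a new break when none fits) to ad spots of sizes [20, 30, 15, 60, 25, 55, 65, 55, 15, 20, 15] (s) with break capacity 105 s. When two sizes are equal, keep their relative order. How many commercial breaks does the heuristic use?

4

Sorted descending: 65, 60, 55, 55, 30, 25, 20, 20, 15, 15, 15.
  65 → break 1 (new)  [load 65/105]
  60 → break 2 (new)  [load 60/105]
  55 → break 3 (new)  [load 55/105]
  55 → break 4 (new)  [load 55/105]
  30 → break 1  [load 95/105]
  25 → break 2  [load 85/105]
  20 → break 2  [load 105/105]
  20 → break 3  [load 75/105]
  15 → break 3  [load 90/105]
  15 → break 3  [load 105/105]
  15 → break 4  [load 70/105]
4 commercial breaks opened.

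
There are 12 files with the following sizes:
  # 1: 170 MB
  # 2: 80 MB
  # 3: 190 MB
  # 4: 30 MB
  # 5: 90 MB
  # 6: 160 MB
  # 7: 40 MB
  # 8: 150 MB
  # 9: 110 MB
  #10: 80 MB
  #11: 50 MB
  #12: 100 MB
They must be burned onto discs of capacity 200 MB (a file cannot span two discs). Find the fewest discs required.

7

Total = 190 + 170 + 160 + 150 + 110 + 100 + 90 + 80 + 80 + 50 + 40 + 30 = 1250 MB.
Lower bound: ⌈1250/200⌉ = 7 discs.
A packing using 7 discs:
  disc 1: 190 = 190
  disc 2: 170 + 30 = 200
  disc 3: 160 + 40 = 200
  disc 4: 150 + 50 = 200
  disc 5: 110 + 90 = 200
  disc 6: 100 + 80 = 180
  disc 7: 80 = 80
This matches the lower bound, so 7 is optimal.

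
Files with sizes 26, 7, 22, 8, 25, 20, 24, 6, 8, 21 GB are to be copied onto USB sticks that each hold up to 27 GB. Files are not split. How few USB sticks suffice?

Total = 26 + 25 + 24 + 22 + 21 + 20 + 8 + 8 + 7 + 6 = 167 GB.
Lower bound: ⌈167/27⌉ = 7 USB sticks.
A packing using 7 USB sticks:
  USB stick 1: 26 = 26
  USB stick 2: 25 = 25
  USB stick 3: 24 = 24
  USB stick 4: 22 = 22
  USB stick 5: 21 + 6 = 27
  USB stick 6: 20 + 7 = 27
  USB stick 7: 8 + 8 = 16
This matches the lower bound, so 7 is optimal.

7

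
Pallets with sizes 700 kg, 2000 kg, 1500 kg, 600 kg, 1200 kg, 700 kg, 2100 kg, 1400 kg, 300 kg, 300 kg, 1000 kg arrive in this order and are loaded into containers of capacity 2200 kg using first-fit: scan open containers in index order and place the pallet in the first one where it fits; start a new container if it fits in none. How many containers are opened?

  700 → container 1 (new)  [load 700/2200]
  2000 → container 2 (new)  [load 2000/2200]
  1500 → container 1  [load 2200/2200]
  600 → container 3 (new)  [load 600/2200]
  1200 → container 3  [load 1800/2200]
  700 → container 4 (new)  [load 700/2200]
  2100 → container 5 (new)  [load 2100/2200]
  1400 → container 4  [load 2100/2200]
  300 → container 3  [load 2100/2200]
  300 → container 6 (new)  [load 300/2200]
  1000 → container 6  [load 1300/2200]
6 containers opened.

6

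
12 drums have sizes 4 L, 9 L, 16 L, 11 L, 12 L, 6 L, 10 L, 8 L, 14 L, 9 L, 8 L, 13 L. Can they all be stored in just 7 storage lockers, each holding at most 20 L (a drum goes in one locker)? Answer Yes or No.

Yes

A valid assignment using 7 storage lockers:
  locker 1: 16 + 4 = 20
  locker 2: 14 + 6 = 20
  locker 3: 13 = 13
  locker 4: 12 + 8 = 20
  locker 5: 11 + 9 = 20
  locker 6: 10 + 9 = 19
  locker 7: 8 = 8
Every load is within 20 L, so 7 storage lockers suffice.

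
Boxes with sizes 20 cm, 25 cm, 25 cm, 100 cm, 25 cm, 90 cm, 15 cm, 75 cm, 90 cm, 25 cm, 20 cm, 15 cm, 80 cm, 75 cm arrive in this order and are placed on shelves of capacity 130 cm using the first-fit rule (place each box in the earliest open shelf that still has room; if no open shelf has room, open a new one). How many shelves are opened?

7

  20 → shelf 1 (new)  [load 20/130]
  25 → shelf 1  [load 45/130]
  25 → shelf 1  [load 70/130]
  100 → shelf 2 (new)  [load 100/130]
  25 → shelf 1  [load 95/130]
  90 → shelf 3 (new)  [load 90/130]
  15 → shelf 1  [load 110/130]
  75 → shelf 4 (new)  [load 75/130]
  90 → shelf 5 (new)  [load 90/130]
  25 → shelf 2  [load 125/130]
  20 → shelf 1  [load 130/130]
  15 → shelf 3  [load 105/130]
  80 → shelf 6 (new)  [load 80/130]
  75 → shelf 7 (new)  [load 75/130]
7 shelves opened.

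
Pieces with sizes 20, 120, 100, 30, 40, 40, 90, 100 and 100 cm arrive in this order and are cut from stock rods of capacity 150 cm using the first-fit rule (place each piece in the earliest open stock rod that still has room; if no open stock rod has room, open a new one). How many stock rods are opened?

6

  20 → stock rod 1 (new)  [load 20/150]
  120 → stock rod 1  [load 140/150]
  100 → stock rod 2 (new)  [load 100/150]
  30 → stock rod 2  [load 130/150]
  40 → stock rod 3 (new)  [load 40/150]
  40 → stock rod 3  [load 80/150]
  90 → stock rod 4 (new)  [load 90/150]
  100 → stock rod 5 (new)  [load 100/150]
  100 → stock rod 6 (new)  [load 100/150]
6 stock rods opened.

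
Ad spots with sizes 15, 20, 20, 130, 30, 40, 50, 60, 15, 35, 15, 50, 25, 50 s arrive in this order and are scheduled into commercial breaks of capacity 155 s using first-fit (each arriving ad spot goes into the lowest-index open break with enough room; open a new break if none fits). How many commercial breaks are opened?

  15 → break 1 (new)  [load 15/155]
  20 → break 1  [load 35/155]
  20 → break 1  [load 55/155]
  130 → break 2 (new)  [load 130/155]
  30 → break 1  [load 85/155]
  40 → break 1  [load 125/155]
  50 → break 3 (new)  [load 50/155]
  60 → break 3  [load 110/155]
  15 → break 1  [load 140/155]
  35 → break 3  [load 145/155]
  15 → break 1  [load 155/155]
  50 → break 4 (new)  [load 50/155]
  25 → break 2  [load 155/155]
  50 → break 4  [load 100/155]
4 commercial breaks opened.

4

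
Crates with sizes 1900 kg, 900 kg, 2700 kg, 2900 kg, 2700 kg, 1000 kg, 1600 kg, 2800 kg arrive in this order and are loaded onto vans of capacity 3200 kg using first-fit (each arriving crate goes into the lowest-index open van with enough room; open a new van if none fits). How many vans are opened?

  1900 → van 1 (new)  [load 1900/3200]
  900 → van 1  [load 2800/3200]
  2700 → van 2 (new)  [load 2700/3200]
  2900 → van 3 (new)  [load 2900/3200]
  2700 → van 4 (new)  [load 2700/3200]
  1000 → van 5 (new)  [load 1000/3200]
  1600 → van 5  [load 2600/3200]
  2800 → van 6 (new)  [load 2800/3200]
6 vans opened.

6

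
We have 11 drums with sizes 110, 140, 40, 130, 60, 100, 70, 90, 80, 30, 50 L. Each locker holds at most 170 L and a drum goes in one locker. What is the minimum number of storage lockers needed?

Total = 140 + 130 + 110 + 100 + 90 + 80 + 70 + 60 + 50 + 40 + 30 = 900 L.
Lower bound: ⌈900/170⌉ = 6 storage lockers.
A packing using 6 storage lockers:
  locker 1: 140 + 30 = 170
  locker 2: 130 + 40 = 170
  locker 3: 110 + 60 = 170
  locker 4: 100 + 70 = 170
  locker 5: 90 + 80 = 170
  locker 6: 50 = 50
This matches the lower bound, so 6 is optimal.

6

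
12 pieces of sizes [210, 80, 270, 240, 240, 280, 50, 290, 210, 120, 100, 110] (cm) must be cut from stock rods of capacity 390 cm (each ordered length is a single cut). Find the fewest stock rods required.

7

Total = 290 + 280 + 270 + 240 + 240 + 210 + 210 + 120 + 110 + 100 + 80 + 50 = 2200 cm.
Lower bound: ⌈2200/390⌉ = 6 stock rods.
Also, 7 pieces each exceed 195 cm, and no two of those can share a stock rod, so at least 7 stock rods are needed.
A packing using 7 stock rods:
  stock rod 1: 290 + 100 = 390
  stock rod 2: 280 + 110 = 390
  stock rod 3: 270 + 120 = 390
  stock rod 4: 240 + 80 + 50 = 370
  stock rod 5: 240 = 240
  stock rod 6: 210 = 210
  stock rod 7: 210 = 210
This matches the lower bound, so 7 is optimal.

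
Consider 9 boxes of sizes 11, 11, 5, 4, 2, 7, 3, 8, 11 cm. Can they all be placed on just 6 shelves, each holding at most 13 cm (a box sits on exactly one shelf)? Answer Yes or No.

Yes

A valid assignment using 6 shelves:
  shelf 1: 11 + 2 = 13
  shelf 2: 11 = 11
  shelf 3: 11 = 11
  shelf 4: 8 + 5 = 13
  shelf 5: 7 + 4 = 11
  shelf 6: 3 = 3
Every load is within 13 cm, so 6 shelves suffice.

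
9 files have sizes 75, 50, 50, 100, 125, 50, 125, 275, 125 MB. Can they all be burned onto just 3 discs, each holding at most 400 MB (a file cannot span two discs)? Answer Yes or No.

Yes

A valid assignment using 3 discs:
  disc 1: 275 + 125 = 400
  disc 2: 125 + 125 + 100 + 50 = 400
  disc 3: 75 + 50 + 50 = 175
Every load is within 400 MB, so 3 discs suffice.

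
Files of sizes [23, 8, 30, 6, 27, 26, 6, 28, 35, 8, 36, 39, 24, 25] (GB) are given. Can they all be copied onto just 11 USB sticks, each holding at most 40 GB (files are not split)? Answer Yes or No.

A valid assignment using 10 USB sticks:
  USB stick 1: 39 = 39
  USB stick 2: 36 = 36
  USB stick 3: 35 = 35
  USB stick 4: 30 + 8 = 38
  USB stick 5: 28 + 8 = 36
  USB stick 6: 27 + 6 + 6 = 39
  USB stick 7: 26 = 26
  USB stick 8: 25 = 25
  USB stick 9: 24 = 24
  USB stick 10: 23 = 23
That uses only 10 ≤ 11, so 11 USB sticks are enough.

Yes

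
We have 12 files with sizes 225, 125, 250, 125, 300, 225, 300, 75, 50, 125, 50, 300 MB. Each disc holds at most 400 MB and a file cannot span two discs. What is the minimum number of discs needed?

6

Total = 300 + 300 + 300 + 250 + 225 + 225 + 125 + 125 + 125 + 75 + 50 + 50 = 2150 MB.
Lower bound: ⌈2150/400⌉ = 6 discs.
A packing using 6 discs:
  disc 1: 300 + 75 = 375
  disc 2: 300 + 50 + 50 = 400
  disc 3: 300 = 300
  disc 4: 250 + 125 = 375
  disc 5: 225 + 125 = 350
  disc 6: 225 + 125 = 350
This matches the lower bound, so 6 is optimal.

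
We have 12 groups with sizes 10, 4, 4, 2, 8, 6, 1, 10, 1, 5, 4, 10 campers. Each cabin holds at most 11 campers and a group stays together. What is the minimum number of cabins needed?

Total = 10 + 10 + 10 + 8 + 6 + 5 + 4 + 4 + 4 + 2 + 1 + 1 = 65 campers.
Lower bound: ⌈65/11⌉ = 6 cabins.
A packing using 7 cabins:
  cabin 1: 10 + 1 = 11
  cabin 2: 10 + 1 = 11
  cabin 3: 10 = 10
  cabin 4: 8 + 2 = 10
  cabin 5: 6 + 5 = 11
  cabin 6: 4 + 4 = 8
  cabin 7: 4 = 4
No arrangement into 6 cabins stays within capacity, so 7 is optimal.

7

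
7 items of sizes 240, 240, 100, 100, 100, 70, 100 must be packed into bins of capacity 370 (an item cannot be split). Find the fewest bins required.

3

Total = 240 + 240 + 100 + 100 + 100 + 100 + 70 = 950.
Lower bound: ⌈950/370⌉ = 3 bins.
A packing using 3 bins:
  bin 1: 240 + 100 = 340
  bin 2: 240 + 100 = 340
  bin 3: 100 + 100 + 70 = 270
This matches the lower bound, so 3 is optimal.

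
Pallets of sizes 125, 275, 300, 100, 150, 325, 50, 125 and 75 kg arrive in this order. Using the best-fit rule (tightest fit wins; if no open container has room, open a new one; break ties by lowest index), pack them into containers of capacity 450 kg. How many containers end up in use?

4

  125 → container 1 (new)  [load 125/450]
  275 → container 1  [load 400/450]
  300 → container 2 (new)  [load 300/450]
  100 → container 2  [load 400/450]
  150 → container 3 (new)  [load 150/450]
  325 → container 4 (new)  [load 325/450]
  50 → container 1  [load 450/450]
  125 → container 4  [load 450/450]
  75 → container 3  [load 225/450]
4 containers opened.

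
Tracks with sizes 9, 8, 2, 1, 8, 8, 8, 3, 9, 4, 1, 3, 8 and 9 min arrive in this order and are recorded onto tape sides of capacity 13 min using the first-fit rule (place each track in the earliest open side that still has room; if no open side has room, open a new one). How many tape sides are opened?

8

  9 → side 1 (new)  [load 9/13]
  8 → side 2 (new)  [load 8/13]
  2 → side 1  [load 11/13]
  1 → side 1  [load 12/13]
  8 → side 3 (new)  [load 8/13]
  8 → side 4 (new)  [load 8/13]
  8 → side 5 (new)  [load 8/13]
  3 → side 2  [load 11/13]
  9 → side 6 (new)  [load 9/13]
  4 → side 3  [load 12/13]
  1 → side 1  [load 13/13]
  3 → side 4  [load 11/13]
  8 → side 7 (new)  [load 8/13]
  9 → side 8 (new)  [load 9/13]
8 tape sides opened.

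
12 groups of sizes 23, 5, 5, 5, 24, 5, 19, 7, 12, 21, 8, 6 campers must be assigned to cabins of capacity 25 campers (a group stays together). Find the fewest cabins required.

6

Total = 24 + 23 + 21 + 19 + 12 + 8 + 7 + 6 + 5 + 5 + 5 + 5 = 140 campers.
Lower bound: ⌈140/25⌉ = 6 cabins.
A packing using 6 cabins:
  cabin 1: 24 = 24
  cabin 2: 23 = 23
  cabin 3: 21 = 21
  cabin 4: 19 + 6 = 25
  cabin 5: 12 + 8 + 5 = 25
  cabin 6: 7 + 5 + 5 + 5 = 22
This matches the lower bound, so 6 is optimal.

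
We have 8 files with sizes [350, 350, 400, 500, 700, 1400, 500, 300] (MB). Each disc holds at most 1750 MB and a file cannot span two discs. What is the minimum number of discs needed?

3

Total = 1400 + 700 + 500 + 500 + 400 + 350 + 350 + 300 = 4500 MB.
Lower bound: ⌈4500/1750⌉ = 3 discs.
A packing using 3 discs:
  disc 1: 1400 + 350 = 1750
  disc 2: 700 + 500 + 500 = 1700
  disc 3: 400 + 350 + 300 = 1050
This matches the lower bound, so 3 is optimal.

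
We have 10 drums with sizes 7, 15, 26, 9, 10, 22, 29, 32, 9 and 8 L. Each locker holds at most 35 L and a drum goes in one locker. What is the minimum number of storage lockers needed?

Total = 32 + 29 + 26 + 22 + 15 + 10 + 9 + 9 + 8 + 7 = 167 L.
Lower bound: ⌈167/35⌉ = 5 storage lockers.
A packing using 6 storage lockers:
  locker 1: 32 = 32
  locker 2: 29 = 29
  locker 3: 26 + 9 = 35
  locker 4: 22 + 10 = 32
  locker 5: 15 + 9 + 8 = 32
  locker 6: 7 = 7
No arrangement into 5 storage lockers stays within capacity, so 6 is optimal.

6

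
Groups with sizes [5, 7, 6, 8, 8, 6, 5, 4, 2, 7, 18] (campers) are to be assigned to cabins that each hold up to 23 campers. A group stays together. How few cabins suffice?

Total = 18 + 8 + 8 + 7 + 7 + 6 + 6 + 5 + 5 + 4 + 2 = 76 campers.
Lower bound: ⌈76/23⌉ = 4 cabins.
A packing using 4 cabins:
  cabin 1: 18 + 5 = 23
  cabin 2: 8 + 8 + 7 = 23
  cabin 3: 7 + 6 + 6 + 4 = 23
  cabin 4: 5 + 2 = 7
This matches the lower bound, so 4 is optimal.

4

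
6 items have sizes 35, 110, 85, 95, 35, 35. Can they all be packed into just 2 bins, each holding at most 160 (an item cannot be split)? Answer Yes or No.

No

Total = 395; ⌈395/160⌉ = 3.
At least 3 bins are required, but only 2 are allowed.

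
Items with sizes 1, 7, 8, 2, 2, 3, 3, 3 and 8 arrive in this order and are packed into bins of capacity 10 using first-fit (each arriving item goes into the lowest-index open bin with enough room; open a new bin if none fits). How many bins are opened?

4

  1 → bin 1 (new)  [load 1/10]
  7 → bin 1  [load 8/10]
  8 → bin 2 (new)  [load 8/10]
  2 → bin 1  [load 10/10]
  2 → bin 2  [load 10/10]
  3 → bin 3 (new)  [load 3/10]
  3 → bin 3  [load 6/10]
  3 → bin 3  [load 9/10]
  8 → bin 4 (new)  [load 8/10]
4 bins opened.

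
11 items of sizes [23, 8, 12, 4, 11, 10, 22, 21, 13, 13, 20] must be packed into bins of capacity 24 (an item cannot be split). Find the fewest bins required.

Total = 23 + 22 + 21 + 20 + 13 + 13 + 12 + 11 + 10 + 8 + 4 = 157.
Lower bound: ⌈157/24⌉ = 7 bins.
A packing using 7 bins:
  bin 1: 23 = 23
  bin 2: 22 = 22
  bin 3: 21 = 21
  bin 4: 20 + 4 = 24
  bin 5: 13 + 11 = 24
  bin 6: 13 + 10 = 23
  bin 7: 12 + 8 = 20
This matches the lower bound, so 7 is optimal.

7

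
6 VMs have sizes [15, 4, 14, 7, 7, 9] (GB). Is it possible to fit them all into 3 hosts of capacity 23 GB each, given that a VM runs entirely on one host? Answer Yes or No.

Yes

A valid assignment using 3 hosts:
  host 1: 15 + 7 = 22
  host 2: 14 + 9 = 23
  host 3: 7 + 4 = 11
Every load is within 23 GB, so 3 hosts suffice.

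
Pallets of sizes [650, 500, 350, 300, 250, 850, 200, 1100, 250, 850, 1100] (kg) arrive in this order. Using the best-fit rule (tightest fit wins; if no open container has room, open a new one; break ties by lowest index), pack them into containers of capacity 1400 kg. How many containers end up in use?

  650 → container 1 (new)  [load 650/1400]
  500 → container 1  [load 1150/1400]
  350 → container 2 (new)  [load 350/1400]
  300 → container 2  [load 650/1400]
  250 → container 1  [load 1400/1400]
  850 → container 3 (new)  [load 850/1400]
  200 → container 3  [load 1050/1400]
  1100 → container 4 (new)  [load 1100/1400]
  250 → container 4  [load 1350/1400]
  850 → container 5 (new)  [load 850/1400]
  1100 → container 6 (new)  [load 1100/1400]
6 containers opened.

6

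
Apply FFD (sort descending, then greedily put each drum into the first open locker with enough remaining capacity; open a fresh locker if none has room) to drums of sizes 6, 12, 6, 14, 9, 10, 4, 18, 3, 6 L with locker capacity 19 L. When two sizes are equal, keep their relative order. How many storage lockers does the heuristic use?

Sorted descending: 18, 14, 12, 10, 9, 6, 6, 6, 4, 3.
  18 → locker 1 (new)  [load 18/19]
  14 → locker 2 (new)  [load 14/19]
  12 → locker 3 (new)  [load 12/19]
  10 → locker 4 (new)  [load 10/19]
  9 → locker 4  [load 19/19]
  6 → locker 3  [load 18/19]
  6 → locker 5 (new)  [load 6/19]
  6 → locker 5  [load 12/19]
  4 → locker 2  [load 18/19]
  3 → locker 5  [load 15/19]
5 storage lockers opened.

5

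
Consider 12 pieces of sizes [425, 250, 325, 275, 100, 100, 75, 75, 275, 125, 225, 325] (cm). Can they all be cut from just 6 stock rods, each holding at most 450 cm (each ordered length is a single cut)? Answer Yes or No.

No

Total = 2575 cm; ⌈2575/450⌉ = 6.
The bound of 6 does not rule out 6, but exhaustive search shows no assignment into 6 stock rods of capacity 450 cm exists — the minimum is 7.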